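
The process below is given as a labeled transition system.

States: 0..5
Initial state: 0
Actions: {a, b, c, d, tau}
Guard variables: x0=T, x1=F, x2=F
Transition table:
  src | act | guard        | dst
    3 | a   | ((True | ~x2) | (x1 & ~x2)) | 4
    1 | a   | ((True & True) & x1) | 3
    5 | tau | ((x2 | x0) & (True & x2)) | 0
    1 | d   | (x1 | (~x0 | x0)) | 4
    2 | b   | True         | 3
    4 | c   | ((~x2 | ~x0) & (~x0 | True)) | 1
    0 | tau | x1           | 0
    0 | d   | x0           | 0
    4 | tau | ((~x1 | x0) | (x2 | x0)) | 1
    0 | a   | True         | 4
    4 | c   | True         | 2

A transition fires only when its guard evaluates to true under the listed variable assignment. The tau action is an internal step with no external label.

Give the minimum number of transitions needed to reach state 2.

Answer: 2

Working:
Breadth-first toward 2:
  L0 = {0}
  L1 = {4}
  L2 = {1,2}
depth(2)=2, e.g. a·c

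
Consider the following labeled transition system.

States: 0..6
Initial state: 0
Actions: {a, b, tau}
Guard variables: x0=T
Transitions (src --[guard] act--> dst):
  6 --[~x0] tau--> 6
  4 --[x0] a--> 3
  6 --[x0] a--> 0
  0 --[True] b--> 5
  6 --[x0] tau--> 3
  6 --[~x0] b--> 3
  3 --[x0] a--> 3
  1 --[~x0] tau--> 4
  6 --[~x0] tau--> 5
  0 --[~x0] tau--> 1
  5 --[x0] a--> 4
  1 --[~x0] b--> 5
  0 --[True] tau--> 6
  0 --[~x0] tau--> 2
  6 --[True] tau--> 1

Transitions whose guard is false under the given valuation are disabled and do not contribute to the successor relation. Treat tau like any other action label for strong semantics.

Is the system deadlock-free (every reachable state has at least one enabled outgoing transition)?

Answer: DEADLOCK at state 1

Working:
Reach set: {0,1,3,4,5,6}
  0: b→5  tau→6  [2 exit(s)]
  1: ∅  [STUCK]
  3: a→3  [1 exit(s)]
  4: a→3  [1 exit(s)]
  5: a→4  [1 exit(s)]
  6: a→0  tau→1  tau→3  [3 exit(s)]
witness 1: tau·tau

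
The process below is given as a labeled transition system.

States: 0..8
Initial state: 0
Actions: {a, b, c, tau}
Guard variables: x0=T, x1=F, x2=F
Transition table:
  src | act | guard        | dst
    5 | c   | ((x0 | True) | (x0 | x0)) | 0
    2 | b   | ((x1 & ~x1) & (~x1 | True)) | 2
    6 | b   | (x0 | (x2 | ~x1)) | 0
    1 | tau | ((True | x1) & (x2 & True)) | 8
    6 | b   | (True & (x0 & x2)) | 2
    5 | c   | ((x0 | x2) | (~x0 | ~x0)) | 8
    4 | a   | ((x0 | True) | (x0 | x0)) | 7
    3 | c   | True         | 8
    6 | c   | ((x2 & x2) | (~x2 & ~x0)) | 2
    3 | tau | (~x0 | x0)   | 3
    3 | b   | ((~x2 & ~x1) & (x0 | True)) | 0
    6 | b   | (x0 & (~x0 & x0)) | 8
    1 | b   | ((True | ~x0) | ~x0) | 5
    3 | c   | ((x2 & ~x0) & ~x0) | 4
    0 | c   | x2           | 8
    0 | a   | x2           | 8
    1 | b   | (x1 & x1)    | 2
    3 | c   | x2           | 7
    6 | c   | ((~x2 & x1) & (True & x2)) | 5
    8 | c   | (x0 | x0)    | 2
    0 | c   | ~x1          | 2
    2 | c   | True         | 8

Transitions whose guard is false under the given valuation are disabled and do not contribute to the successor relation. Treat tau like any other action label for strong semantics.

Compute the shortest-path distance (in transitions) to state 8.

Answer: 2

Analysis:
BFS to 8:
  L0 = {0}
  L1 = {2}
  L2 = {8}
8 enters at depth 2; path c·c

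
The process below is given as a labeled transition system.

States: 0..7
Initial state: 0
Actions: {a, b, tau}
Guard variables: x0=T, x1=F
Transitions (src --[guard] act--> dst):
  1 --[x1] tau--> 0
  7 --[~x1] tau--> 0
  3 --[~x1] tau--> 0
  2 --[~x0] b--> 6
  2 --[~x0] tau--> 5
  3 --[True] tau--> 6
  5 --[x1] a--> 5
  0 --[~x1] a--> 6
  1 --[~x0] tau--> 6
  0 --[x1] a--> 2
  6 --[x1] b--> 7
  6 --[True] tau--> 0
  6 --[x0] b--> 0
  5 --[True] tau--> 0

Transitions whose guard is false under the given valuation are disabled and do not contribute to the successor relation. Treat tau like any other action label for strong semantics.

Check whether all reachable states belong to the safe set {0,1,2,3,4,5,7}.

Allowed set {0,1,2,3,4,5,7}
Reach set: {0,6}
  0: safe
  6: ✗ unsafe
counterexample path to 6: a

Answer: INVARIANT VIOLATED at state 6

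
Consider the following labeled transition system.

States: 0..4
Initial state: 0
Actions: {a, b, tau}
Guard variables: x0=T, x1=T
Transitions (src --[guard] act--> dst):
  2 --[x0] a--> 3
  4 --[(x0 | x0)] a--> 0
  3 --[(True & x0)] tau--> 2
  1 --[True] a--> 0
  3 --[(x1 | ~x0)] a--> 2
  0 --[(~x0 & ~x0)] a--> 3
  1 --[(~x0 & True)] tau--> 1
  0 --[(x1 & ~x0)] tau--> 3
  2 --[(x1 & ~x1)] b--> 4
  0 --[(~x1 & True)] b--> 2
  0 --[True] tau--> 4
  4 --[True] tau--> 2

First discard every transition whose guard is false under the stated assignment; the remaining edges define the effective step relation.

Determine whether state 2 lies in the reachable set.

Answer: REACHABLE

Analysis:
7 transition(s) survive guard evaluation.
L0 = {0}
L1 = {4}  total {0,4}
L2 = {2}  total {0,2,4}
L3 = {3}  total {0,2,3,4}
Reachable = {0,2,3,4}
witness 2: tau·tau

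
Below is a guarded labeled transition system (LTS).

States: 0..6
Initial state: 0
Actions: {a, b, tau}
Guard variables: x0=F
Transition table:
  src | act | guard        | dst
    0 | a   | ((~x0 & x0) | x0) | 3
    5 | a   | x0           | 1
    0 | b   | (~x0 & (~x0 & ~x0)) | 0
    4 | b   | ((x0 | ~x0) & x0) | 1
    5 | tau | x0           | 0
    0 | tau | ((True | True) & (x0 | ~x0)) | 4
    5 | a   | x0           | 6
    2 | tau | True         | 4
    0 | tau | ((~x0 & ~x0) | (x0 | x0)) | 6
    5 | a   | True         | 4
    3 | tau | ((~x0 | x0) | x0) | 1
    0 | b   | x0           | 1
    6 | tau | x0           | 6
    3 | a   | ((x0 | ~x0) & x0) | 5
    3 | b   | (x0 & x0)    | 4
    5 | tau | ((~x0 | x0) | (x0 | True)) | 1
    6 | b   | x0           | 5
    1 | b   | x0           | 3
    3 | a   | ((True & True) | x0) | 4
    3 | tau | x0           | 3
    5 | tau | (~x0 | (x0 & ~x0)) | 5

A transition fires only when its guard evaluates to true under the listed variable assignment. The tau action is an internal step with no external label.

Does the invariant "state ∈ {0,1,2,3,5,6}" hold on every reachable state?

Allowed set {0,1,2,3,5,6}
R = {0,4,6}
  0: ok
  4: VIOLATES
  6: ok
witness against invariant: tau → 4

Answer: INVARIANT VIOLATED at state 4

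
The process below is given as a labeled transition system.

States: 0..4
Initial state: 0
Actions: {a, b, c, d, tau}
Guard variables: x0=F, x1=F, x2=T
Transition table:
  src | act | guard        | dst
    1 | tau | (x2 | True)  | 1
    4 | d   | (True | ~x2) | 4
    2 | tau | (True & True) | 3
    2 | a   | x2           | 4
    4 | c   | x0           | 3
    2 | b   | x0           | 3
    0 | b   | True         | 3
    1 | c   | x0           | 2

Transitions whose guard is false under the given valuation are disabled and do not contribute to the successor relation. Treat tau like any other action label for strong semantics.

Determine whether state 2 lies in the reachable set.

5 transition(s) survive guard evaluation.
depth 0: {0}
depth 1: {3}  total {0,3}
Reach set: {0,3}

Answer: UNREACHABLE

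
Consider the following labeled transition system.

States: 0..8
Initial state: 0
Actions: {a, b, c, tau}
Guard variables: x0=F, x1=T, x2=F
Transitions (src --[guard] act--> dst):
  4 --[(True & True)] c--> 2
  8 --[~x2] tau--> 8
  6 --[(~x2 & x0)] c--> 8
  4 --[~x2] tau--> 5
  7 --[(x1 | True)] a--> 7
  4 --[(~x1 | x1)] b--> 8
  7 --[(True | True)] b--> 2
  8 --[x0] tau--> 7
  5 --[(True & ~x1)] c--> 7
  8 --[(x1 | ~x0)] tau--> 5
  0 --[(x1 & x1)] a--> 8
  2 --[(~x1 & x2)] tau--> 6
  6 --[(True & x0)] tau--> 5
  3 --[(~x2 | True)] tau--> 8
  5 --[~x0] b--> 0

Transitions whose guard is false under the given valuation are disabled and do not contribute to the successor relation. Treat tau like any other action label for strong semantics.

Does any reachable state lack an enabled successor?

Reachable = {0,5,8}
  0: a→8  [1 out]
  5: b→0  [1 out]
  8: tau→5  tau→8  [2 out]

Answer: DEADLOCK-FREE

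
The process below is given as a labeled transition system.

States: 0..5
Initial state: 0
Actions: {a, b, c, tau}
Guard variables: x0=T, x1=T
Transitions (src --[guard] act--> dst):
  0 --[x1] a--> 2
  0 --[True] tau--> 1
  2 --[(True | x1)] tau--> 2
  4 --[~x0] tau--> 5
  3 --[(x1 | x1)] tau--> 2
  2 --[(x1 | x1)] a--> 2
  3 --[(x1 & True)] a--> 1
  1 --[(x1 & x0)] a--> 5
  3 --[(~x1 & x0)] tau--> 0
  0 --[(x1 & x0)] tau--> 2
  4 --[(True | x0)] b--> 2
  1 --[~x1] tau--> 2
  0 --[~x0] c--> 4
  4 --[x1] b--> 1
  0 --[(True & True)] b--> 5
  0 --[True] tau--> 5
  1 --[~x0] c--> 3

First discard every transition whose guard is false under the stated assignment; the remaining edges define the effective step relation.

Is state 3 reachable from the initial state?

12 transition(s) survive guard evaluation.
Layer 0: {0}
Layer 1: {1,2,5}  cumulative {0,1,2,5}
R = {0,1,2,5}

Answer: UNREACHABLE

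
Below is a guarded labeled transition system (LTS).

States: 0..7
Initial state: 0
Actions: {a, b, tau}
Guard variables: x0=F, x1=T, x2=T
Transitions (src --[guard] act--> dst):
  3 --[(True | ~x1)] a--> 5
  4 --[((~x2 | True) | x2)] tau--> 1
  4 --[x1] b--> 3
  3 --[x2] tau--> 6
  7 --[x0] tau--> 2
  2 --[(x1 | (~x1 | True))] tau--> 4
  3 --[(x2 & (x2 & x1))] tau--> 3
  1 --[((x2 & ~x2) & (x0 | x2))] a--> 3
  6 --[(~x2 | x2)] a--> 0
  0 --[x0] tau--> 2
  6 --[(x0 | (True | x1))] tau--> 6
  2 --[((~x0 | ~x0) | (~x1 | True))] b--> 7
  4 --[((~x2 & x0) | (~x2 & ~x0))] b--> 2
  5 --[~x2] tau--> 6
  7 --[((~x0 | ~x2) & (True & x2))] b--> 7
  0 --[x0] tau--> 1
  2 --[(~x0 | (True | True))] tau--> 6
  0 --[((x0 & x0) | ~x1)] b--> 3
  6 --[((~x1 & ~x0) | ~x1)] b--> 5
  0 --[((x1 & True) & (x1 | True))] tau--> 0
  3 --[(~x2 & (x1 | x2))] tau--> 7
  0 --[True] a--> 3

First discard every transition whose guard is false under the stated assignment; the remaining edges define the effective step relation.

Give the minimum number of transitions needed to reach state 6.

Layered search for 6:
  Layer 0: {0}
  Layer 1: {3}
  Layer 2: {5,6}
depth(6)=2, e.g. a·tau

Answer: 2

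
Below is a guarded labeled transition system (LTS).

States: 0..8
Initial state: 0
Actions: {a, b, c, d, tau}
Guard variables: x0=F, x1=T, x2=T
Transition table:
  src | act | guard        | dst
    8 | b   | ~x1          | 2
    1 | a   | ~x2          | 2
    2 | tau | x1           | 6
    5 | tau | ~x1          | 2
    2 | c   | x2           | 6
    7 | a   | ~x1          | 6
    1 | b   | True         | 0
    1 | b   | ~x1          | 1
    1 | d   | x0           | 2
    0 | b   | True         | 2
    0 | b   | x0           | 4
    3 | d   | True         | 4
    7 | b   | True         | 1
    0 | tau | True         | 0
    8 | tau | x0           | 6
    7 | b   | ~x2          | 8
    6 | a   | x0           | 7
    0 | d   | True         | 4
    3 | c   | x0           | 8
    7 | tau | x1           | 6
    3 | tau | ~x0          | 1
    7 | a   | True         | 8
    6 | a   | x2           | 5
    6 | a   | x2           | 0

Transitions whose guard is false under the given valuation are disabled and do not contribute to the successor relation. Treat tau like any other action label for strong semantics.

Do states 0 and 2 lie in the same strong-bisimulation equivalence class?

Compute ~ classes (split until stable):
  P[0] = {{0,1,2,3,4,5,6,7,8}}
  P[1] = {{0},{1},{2},{3},{4,5,8},{6},{7}}
Fixed point at round 2; 7 class(es).
[0]={0}  [2]={2}

Answer: NOT BISIMILAR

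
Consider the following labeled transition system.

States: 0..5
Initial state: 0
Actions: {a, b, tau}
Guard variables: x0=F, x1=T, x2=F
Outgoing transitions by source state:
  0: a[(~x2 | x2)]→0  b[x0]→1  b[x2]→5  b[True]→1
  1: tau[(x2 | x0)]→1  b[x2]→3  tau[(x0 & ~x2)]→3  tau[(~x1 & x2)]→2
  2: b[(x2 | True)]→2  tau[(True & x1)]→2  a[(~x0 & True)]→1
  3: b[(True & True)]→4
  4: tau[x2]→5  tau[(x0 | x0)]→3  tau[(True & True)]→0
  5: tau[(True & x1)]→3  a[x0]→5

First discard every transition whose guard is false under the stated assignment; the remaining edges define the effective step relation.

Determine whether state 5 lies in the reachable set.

Guard filter leaves 8 enabled edge(s).
Layer 0: {0}
Layer 1: {1}  now seen {0,1}
R = {0,1}

Answer: UNREACHABLE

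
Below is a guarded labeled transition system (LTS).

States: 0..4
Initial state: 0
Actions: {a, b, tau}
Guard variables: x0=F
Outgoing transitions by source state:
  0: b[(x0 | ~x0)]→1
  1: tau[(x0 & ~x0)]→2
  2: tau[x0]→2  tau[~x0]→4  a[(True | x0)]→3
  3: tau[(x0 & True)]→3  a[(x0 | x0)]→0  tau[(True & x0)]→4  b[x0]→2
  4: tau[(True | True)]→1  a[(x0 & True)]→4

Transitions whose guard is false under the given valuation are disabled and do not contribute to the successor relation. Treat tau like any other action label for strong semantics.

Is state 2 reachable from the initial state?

Answer: UNREACHABLE

Trace:
Guard filter leaves 4 enabled edge(s).
L0 = {0}
L1 = {1}  now seen {0,1}
Reach set: {0,1}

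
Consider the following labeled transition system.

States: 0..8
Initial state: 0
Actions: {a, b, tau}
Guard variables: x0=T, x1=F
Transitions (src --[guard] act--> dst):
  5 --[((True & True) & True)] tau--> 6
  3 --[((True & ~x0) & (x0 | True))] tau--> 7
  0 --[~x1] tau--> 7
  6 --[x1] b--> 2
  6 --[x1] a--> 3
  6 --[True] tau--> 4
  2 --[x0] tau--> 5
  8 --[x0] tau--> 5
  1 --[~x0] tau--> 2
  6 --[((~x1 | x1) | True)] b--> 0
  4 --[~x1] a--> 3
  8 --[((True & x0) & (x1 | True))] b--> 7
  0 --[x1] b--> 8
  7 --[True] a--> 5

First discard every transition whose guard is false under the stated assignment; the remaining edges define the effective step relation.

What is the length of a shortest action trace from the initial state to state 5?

Answer: 2

Analysis:
BFS to 5:
  Layer 0: {0}
  Layer 1: {7}
  Layer 2: {5}
5 enters at depth 2; path tau·a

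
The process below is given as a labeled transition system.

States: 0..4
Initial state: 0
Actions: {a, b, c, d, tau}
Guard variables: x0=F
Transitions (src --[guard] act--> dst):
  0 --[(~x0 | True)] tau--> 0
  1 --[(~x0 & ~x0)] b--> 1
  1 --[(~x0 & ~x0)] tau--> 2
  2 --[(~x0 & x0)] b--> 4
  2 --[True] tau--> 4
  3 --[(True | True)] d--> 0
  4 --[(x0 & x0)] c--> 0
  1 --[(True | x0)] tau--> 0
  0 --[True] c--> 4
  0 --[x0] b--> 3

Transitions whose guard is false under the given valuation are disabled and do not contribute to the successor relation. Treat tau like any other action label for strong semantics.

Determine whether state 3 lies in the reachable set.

7 transition(s) survive guard evaluation.
depth 0: {0}
depth 1: {4}  total {0,4}
Reach set: {0,4}

Answer: UNREACHABLE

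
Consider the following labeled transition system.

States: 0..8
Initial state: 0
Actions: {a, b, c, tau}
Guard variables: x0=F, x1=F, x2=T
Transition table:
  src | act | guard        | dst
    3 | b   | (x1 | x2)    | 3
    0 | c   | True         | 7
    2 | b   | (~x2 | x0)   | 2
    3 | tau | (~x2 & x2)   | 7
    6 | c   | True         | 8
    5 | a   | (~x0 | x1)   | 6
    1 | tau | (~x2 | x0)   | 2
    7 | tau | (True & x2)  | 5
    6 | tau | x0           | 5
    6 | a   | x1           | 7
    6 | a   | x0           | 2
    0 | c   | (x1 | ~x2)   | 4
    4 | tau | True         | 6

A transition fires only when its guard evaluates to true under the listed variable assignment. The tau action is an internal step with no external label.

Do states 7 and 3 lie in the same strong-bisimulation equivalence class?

Answer: NOT BISIMILAR

Analysis:
Compute ~ classes (split until stable):
  P[0] = {{0,1,2,3,4,5,6,7,8}}
  P[1] = {{0,6},{1,2,8},{3},{4,7},{5}}
  P[2] = {{0},{1,2,8},{3},{4},{5},{6},{7}}
7 equivalence class(es) (converged in 3)
7∈{7}, 3∈{3}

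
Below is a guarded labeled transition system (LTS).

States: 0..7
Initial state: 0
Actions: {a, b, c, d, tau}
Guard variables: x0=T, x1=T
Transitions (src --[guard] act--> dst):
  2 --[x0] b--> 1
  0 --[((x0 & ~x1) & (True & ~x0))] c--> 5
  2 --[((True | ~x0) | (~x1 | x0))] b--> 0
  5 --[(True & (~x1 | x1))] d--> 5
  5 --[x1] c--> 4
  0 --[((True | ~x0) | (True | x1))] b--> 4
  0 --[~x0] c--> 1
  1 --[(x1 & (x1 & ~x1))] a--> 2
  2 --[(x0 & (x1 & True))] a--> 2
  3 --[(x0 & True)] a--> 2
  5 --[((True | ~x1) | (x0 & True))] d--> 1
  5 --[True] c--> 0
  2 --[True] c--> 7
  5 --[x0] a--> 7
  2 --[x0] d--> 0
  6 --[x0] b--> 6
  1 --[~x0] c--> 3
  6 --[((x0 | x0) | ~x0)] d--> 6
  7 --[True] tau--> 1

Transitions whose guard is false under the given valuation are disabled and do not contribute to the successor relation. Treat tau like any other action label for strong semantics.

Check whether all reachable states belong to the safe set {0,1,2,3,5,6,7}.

Answer: INVARIANT VIOLATED at state 4

Working:
Inv-set: {0,1,2,3,5,6,7}
Reachable = {0,4}
  0: ok
  4: VIOLATES
reach 4 via b — violates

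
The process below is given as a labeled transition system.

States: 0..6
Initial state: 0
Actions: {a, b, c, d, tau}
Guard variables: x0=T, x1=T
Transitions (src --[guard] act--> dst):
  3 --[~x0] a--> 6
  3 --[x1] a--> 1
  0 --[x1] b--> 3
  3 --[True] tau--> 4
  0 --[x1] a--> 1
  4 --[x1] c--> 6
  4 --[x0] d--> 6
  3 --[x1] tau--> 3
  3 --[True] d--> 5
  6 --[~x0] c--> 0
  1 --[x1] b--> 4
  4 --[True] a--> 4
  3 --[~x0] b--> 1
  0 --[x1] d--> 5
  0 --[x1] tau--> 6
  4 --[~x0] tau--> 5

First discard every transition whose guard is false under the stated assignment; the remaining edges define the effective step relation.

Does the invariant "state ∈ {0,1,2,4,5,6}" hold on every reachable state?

Answer: INVARIANT VIOLATED at state 3

Analysis:
Allowed set {0,1,2,4,5,6}
Reachable = {0,1,3,4,5,6}
  0: safe
  1: safe
  3: ✗ unsafe
  4: safe
  5: safe
  6: safe
witness against invariant: b → 3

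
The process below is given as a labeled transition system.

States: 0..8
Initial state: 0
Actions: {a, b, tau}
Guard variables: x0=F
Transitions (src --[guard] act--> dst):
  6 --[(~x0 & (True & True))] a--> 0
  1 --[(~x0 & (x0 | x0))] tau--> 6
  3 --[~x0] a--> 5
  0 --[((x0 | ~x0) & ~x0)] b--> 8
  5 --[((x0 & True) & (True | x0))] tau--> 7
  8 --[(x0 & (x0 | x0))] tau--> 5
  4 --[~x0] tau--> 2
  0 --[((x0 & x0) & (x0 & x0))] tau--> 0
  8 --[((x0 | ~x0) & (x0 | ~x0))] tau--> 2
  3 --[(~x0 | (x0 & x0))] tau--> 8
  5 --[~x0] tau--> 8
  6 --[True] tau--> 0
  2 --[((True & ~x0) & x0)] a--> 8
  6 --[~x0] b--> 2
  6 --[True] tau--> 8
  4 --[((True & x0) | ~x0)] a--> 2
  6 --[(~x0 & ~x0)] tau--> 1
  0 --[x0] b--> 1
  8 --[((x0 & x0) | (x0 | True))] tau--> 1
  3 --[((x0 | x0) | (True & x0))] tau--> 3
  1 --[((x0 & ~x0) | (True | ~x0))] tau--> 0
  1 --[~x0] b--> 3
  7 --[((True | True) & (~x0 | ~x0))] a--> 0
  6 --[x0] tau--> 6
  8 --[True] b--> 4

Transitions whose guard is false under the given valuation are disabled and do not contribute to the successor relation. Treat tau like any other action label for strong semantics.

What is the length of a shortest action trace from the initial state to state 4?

Answer: 2

Trace:
BFS to 4:
  depth 0: {0}
  depth 1: {8}
  depth 2: {1,2,4}
depth(4)=2, e.g. b·b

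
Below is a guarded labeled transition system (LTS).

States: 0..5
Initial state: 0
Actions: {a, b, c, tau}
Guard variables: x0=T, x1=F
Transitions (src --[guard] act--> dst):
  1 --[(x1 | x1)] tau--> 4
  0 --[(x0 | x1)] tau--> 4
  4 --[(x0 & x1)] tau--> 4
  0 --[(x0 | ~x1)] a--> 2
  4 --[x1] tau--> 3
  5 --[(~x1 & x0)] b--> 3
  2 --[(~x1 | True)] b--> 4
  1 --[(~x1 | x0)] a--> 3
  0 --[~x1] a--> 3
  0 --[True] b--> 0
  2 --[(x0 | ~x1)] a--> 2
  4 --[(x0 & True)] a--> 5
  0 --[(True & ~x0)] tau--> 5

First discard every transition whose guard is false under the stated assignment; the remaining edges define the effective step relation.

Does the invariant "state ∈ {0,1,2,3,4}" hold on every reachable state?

Allowed set {0,1,2,3,4}
Reachable = {0,2,3,4,5}
  0: safe
  2: safe
  3: safe
  4: safe
  5: VIOLATES
counterexample path to 5: tau·a

Answer: INVARIANT VIOLATED at state 5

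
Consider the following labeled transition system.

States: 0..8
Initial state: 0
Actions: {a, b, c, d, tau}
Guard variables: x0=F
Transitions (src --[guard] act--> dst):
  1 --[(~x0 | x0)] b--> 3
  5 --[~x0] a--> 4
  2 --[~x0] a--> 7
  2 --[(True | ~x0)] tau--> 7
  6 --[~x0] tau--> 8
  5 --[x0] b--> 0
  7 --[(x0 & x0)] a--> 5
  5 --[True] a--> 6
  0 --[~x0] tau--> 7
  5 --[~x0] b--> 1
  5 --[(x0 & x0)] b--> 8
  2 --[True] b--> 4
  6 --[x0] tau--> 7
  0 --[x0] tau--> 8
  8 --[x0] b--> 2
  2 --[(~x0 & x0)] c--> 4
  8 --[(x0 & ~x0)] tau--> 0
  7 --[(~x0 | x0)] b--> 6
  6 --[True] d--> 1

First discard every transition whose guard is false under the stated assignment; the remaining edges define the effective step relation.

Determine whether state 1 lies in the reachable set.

Answer: REACHABLE

Working:
Guard filter leaves 11 enabled edge(s).
depth 0: {0}
depth 1: {7}  total {0,7}
depth 2: {6}  total {0,6,7}
depth 3: {1,8}  total {0,1,6,7,8}
depth 4: {3}  total {0,1,3,6,7,8}
R = {0,1,3,6,7,8}
Path to 1: tau·b·d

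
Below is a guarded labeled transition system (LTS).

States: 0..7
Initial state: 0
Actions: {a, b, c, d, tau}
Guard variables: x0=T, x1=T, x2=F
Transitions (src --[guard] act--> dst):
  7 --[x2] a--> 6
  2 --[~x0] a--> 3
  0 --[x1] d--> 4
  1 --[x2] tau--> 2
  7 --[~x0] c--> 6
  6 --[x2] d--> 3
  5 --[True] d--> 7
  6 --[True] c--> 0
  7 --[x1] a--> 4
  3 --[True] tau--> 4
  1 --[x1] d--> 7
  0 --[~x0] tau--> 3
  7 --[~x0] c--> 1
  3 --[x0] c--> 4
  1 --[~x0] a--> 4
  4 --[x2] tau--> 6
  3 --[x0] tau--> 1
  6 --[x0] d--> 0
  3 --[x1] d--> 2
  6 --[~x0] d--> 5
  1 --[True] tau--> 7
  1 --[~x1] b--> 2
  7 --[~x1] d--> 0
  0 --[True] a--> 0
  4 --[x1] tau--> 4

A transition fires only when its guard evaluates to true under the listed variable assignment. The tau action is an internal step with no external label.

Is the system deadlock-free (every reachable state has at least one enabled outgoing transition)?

Reach set: {0,4}
  0: a→0  d→4  [2 exit(s)]
  4: tau→4  [1 exit(s)]

Answer: DEADLOCK-FREE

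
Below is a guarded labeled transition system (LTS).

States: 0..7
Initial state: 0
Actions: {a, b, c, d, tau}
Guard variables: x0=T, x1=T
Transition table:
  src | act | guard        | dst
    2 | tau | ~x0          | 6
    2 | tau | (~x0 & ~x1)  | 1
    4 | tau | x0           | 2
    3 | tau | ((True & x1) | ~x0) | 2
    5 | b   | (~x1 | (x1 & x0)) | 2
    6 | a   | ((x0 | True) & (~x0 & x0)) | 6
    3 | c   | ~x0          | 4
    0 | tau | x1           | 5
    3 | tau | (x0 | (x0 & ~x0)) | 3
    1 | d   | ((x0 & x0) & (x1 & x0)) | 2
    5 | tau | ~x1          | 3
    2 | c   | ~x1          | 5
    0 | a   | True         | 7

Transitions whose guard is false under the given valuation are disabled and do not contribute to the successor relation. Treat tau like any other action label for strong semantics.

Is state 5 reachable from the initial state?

Answer: REACHABLE

Analysis:
After dropping false guards: 7 live edges.
Layer 0: {0}
Layer 1: {5,7}  now seen {0,5,7}
Layer 2: {2}  now seen {0,2,5,7}
Reachable = {0,2,5,7}
trace reaching 5: tau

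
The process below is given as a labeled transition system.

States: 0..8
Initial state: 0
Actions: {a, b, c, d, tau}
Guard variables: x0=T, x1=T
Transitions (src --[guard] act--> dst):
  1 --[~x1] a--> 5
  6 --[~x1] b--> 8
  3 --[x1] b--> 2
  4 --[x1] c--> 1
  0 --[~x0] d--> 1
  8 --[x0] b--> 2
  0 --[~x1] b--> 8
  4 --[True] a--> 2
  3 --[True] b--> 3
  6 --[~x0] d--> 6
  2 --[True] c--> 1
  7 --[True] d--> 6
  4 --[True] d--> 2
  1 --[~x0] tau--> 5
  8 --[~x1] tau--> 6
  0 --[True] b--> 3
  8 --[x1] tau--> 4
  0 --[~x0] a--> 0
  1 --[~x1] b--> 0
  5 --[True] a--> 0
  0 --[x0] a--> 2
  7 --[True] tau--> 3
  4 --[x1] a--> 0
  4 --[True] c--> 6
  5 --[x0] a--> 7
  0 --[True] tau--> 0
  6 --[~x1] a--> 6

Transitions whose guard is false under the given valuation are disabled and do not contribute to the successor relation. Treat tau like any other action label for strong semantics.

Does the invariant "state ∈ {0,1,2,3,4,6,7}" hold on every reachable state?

Inv-set: {0,1,2,3,4,6,7}
Reachable = {0,1,2,3}
  0: ✓
  1: ✓
  2: ✓
  3: ✓

Answer: INVARIANT HOLDS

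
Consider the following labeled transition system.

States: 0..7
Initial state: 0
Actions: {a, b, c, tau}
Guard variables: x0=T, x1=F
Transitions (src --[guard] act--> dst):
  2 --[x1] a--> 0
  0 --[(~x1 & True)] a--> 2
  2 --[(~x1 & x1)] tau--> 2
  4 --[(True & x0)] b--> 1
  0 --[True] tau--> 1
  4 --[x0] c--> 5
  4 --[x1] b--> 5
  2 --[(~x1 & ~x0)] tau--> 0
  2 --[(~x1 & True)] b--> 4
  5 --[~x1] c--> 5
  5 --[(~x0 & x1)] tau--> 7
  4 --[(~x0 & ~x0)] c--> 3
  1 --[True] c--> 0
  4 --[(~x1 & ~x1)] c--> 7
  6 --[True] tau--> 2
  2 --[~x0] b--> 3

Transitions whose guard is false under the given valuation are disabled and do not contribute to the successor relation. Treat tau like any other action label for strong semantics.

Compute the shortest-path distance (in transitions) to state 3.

Layered search for 3:
  depth 0: {0}
  depth 1: {1,2}
  depth 2: {4}
  depth 3: {5,7}
3 never appears.

Answer: UNREACHABLE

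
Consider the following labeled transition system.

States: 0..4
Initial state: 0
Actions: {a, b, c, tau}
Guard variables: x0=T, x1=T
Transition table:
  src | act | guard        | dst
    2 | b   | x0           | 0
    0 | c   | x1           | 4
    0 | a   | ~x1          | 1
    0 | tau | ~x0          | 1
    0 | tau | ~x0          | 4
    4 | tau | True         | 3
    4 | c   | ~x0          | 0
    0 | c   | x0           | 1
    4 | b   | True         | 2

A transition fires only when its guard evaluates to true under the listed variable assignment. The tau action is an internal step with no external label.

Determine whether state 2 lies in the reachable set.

After dropping false guards: 5 live edges.
depth 0: {0}
depth 1: {1,4}  now seen {0,1,4}
depth 2: {2,3}  now seen {0,1,2,3,4}
R = {0,1,2,3,4}
Path to 2: c·b

Answer: REACHABLE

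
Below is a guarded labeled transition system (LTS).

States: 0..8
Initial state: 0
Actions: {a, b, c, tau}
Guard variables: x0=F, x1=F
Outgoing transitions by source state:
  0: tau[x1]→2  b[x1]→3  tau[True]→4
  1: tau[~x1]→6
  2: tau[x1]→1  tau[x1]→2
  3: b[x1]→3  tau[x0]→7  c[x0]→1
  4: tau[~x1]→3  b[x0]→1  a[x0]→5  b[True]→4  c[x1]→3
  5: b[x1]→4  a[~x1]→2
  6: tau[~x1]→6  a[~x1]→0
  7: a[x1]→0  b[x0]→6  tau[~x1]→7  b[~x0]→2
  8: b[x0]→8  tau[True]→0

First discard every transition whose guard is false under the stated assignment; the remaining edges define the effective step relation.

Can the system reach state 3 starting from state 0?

After dropping false guards: 10 live edges.
Layer 0: {0}
Layer 1: {4}  now seen {0,4}
Layer 2: {3}  now seen {0,3,4}
R = {0,3,4}
Path to 3: tau·tau

Answer: REACHABLE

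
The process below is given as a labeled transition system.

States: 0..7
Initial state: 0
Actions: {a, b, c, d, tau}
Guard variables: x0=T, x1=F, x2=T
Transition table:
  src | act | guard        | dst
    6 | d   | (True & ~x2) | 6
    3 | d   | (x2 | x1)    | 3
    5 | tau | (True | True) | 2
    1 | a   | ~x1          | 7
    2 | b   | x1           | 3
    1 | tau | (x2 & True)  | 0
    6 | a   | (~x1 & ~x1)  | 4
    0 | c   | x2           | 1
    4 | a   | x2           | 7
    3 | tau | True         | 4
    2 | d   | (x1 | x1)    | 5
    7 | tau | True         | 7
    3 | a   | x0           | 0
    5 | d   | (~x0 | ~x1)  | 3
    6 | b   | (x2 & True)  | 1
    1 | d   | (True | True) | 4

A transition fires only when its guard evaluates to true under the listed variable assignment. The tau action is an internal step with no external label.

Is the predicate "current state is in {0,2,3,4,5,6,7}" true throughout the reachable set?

Answer: INVARIANT VIOLATED at state 1

Trace:
Inv-set: {0,2,3,4,5,6,7}
R = {0,1,4,7}
  0: ✓
  1: VIOLATES
  4: ✓
  7: ✓
counterexample path to 1: c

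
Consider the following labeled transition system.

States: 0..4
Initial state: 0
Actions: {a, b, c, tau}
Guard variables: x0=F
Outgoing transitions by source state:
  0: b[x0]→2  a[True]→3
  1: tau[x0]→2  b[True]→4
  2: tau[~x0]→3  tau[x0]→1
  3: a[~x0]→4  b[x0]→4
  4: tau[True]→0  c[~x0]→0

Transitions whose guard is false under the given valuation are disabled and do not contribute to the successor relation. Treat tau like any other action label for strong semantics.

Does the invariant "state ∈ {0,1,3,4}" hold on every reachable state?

Answer: INVARIANT HOLDS

Analysis:
Allowed set {0,1,3,4}
Reachable = {0,3,4}
  0: ✓
  3: ✓
  4: ✓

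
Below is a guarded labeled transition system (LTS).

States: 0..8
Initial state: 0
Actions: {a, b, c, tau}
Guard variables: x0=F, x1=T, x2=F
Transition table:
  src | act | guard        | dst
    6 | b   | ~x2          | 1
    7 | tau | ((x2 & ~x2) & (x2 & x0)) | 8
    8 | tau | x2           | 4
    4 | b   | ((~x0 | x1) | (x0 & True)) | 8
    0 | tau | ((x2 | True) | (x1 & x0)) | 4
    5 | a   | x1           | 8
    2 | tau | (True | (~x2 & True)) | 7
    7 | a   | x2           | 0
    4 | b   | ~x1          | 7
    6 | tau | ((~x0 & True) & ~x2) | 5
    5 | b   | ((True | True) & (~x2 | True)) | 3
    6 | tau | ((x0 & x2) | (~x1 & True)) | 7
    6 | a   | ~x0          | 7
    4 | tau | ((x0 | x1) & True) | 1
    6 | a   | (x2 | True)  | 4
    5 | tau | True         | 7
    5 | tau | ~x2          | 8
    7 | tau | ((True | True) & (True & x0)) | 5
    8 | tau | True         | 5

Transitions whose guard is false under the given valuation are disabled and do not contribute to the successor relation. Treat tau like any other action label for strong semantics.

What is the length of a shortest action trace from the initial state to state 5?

BFS to 5:
  Layer 0: {0}
  Layer 1: {4}
  Layer 2: {1,8}
  Layer 3: {5}
5 enters at depth 3; path tau·b·tau

Answer: 3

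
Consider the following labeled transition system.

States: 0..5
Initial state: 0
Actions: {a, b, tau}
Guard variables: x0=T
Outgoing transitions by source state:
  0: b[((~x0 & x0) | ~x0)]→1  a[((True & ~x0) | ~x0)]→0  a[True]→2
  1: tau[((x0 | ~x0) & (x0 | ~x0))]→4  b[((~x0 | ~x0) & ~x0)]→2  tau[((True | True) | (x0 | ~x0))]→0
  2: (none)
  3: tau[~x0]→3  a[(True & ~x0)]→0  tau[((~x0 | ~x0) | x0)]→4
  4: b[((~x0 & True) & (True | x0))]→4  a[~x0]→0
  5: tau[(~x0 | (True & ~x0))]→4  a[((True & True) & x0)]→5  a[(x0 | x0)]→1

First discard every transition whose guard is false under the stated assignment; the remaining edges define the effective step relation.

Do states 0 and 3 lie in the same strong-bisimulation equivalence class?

Bisimulation quotient by refinement:
  π0 = {{0,1,2,3,4,5}}
  π1 = {{0,5},{1,3},{2,4}}
  π2 = {{0},{1},{2,4},{3},{5}}
stable after 3 split(s): 5 block(s)
[0]={0}  [3]={3}

Answer: NOT BISIMILAR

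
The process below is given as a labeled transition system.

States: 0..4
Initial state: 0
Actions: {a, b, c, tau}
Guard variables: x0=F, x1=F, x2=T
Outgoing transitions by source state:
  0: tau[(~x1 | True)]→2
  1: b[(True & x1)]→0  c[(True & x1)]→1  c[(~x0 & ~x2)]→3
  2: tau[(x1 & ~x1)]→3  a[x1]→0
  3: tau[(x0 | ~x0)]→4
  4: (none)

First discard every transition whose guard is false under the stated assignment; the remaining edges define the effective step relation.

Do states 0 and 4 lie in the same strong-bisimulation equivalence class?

Answer: NOT BISIMILAR

Trace:
Bisimulation quotient by refinement:
  P[0] = {{0,1,2,3,4}}
  P[1] = {{0,3},{1,2,4}}
Fixed point at round 2; 2 class(es).
[0]={0,3}  [4]={1,2,4}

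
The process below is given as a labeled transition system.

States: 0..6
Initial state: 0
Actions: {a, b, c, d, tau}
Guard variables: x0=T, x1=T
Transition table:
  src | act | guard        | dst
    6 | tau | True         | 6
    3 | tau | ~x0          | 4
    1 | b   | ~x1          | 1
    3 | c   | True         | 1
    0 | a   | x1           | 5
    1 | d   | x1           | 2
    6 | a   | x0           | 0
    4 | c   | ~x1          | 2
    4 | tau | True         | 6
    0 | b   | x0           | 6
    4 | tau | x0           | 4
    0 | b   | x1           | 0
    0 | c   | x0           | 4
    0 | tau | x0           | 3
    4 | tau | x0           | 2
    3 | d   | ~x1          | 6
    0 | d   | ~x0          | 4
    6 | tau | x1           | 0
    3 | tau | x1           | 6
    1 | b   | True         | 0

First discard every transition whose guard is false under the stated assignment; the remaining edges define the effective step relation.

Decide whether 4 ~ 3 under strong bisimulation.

Refine partition for ~:
  round 0: {{0,1,2,3,4,5,6}}
  round 1: {{0},{1},{2,5},{3},{4},{6}}
stable after 2 split(s): 6 block(s)
class of 4: {4}; class of 3: {3}

Answer: NOT BISIMILAR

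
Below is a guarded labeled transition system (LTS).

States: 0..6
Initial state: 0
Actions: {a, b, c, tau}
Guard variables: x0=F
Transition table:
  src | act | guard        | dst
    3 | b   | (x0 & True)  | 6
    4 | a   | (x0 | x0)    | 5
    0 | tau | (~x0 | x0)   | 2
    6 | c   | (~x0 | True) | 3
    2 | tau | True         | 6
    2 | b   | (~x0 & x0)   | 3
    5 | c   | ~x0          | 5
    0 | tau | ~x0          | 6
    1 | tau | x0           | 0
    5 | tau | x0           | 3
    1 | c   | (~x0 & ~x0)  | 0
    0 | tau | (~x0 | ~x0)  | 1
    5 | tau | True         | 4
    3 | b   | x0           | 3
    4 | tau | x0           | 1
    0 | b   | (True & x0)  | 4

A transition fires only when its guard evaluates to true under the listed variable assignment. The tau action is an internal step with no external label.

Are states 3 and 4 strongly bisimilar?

Bisimulation quotient by refinement:
  π0 = {{0,1,2,3,4,5,6}}
  π1 = {{0,2},{1,6},{3,4},{5}}
  π2 = {{0},{1},{2},{3,4},{5},{6}}
6 equivalence class(es) (converged in 3)
3∈{3,4}, 4∈{3,4}

Answer: BISIMILAR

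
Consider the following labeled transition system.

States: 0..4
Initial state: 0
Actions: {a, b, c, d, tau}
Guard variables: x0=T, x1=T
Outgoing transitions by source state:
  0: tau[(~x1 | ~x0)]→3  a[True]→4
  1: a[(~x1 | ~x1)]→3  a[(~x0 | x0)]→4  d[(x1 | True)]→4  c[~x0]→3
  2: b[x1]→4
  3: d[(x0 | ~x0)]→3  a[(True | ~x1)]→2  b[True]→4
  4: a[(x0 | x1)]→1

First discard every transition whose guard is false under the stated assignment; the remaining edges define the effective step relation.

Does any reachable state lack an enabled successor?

R = {0,1,4}
  0: a→4  [1 out]
  1: a→4  d→4  [2 out]
  4: a→1  [1 out]

Answer: DEADLOCK-FREE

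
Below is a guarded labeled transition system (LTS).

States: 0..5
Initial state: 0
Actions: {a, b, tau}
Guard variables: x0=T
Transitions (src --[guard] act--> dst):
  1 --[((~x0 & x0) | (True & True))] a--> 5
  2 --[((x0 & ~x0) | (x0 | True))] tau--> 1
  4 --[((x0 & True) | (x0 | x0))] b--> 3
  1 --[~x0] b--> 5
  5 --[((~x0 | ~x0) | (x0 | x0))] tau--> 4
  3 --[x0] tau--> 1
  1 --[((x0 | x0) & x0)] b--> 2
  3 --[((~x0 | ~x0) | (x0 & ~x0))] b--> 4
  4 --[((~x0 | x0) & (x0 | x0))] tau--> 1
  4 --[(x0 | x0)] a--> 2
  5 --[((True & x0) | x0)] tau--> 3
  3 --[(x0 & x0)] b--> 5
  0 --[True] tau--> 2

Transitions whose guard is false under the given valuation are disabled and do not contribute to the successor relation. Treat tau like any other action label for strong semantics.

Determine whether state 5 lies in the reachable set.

After dropping false guards: 11 live edges.
depth 0: {0}
depth 1: {2}  now seen {0,2}
depth 2: {1}  now seen {0,1,2}
depth 3: {5}  now seen {0,1,2,5}
depth 4: {3,4}  now seen {0,1,2,3,4,5}
Reachable = {0,1,2,3,4,5}
Path to 5: tau·tau·a

Answer: REACHABLE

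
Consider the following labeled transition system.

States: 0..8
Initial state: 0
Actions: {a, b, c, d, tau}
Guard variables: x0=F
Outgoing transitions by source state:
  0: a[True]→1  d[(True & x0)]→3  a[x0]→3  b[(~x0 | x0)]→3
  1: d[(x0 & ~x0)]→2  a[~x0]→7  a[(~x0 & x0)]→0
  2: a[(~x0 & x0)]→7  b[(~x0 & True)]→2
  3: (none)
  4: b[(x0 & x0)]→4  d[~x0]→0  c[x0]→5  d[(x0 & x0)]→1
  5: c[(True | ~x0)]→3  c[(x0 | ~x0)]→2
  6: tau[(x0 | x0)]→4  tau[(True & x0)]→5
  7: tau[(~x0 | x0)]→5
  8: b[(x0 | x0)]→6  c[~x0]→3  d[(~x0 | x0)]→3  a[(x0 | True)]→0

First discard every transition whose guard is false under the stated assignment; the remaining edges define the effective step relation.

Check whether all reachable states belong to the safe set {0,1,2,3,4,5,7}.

Answer: INVARIANT HOLDS

Analysis:
Safe = {0,1,2,3,4,5,7}
Reachable = {0,1,2,3,5,7}
  0: safe
  1: safe
  2: safe
  3: safe
  5: safe
  7: safe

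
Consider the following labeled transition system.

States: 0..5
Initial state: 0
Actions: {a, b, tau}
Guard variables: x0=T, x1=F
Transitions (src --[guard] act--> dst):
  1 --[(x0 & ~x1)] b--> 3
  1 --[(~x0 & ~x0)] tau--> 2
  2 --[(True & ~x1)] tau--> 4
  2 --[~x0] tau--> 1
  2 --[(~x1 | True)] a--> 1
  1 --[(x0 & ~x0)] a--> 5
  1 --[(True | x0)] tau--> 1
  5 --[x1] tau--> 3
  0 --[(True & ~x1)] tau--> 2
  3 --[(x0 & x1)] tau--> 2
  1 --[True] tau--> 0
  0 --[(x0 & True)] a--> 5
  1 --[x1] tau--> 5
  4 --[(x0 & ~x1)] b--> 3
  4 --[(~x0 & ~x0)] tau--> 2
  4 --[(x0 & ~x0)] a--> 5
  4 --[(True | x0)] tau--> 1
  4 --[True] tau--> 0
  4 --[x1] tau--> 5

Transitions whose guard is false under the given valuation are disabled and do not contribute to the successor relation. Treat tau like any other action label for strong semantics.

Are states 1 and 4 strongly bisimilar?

Bisimulation quotient by refinement:
  P[0] = {{0,1,2,3,4,5}}
  P[1] = {{0,2},{1,4},{3,5}}
  P[2] = {{0},{1,4},{2},{3,5}}
stable after 3 split(s): 4 block(s)
1∈{1,4}, 4∈{1,4}

Answer: BISIMILAR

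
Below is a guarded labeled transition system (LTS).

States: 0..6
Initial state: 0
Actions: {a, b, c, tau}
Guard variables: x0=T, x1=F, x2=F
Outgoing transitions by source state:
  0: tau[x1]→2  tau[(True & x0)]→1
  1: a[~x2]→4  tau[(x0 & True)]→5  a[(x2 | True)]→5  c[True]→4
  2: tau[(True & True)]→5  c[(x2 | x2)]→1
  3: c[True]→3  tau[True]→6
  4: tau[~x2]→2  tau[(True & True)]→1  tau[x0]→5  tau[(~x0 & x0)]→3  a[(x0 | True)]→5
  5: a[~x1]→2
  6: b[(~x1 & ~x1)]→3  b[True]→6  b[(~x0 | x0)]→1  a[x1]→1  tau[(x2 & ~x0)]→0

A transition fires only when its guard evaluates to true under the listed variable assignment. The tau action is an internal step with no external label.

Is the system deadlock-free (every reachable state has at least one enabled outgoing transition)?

R = {0,1,2,4,5}
  0: tau→1  [1 out]
  1: a→4  a→5  c→4  tau→5  [4 out]
  2: tau→5  [1 out]
  4: a→5  tau→1  tau→2  tau→5  [4 out]
  5: a→2  [1 out]

Answer: DEADLOCK-FREE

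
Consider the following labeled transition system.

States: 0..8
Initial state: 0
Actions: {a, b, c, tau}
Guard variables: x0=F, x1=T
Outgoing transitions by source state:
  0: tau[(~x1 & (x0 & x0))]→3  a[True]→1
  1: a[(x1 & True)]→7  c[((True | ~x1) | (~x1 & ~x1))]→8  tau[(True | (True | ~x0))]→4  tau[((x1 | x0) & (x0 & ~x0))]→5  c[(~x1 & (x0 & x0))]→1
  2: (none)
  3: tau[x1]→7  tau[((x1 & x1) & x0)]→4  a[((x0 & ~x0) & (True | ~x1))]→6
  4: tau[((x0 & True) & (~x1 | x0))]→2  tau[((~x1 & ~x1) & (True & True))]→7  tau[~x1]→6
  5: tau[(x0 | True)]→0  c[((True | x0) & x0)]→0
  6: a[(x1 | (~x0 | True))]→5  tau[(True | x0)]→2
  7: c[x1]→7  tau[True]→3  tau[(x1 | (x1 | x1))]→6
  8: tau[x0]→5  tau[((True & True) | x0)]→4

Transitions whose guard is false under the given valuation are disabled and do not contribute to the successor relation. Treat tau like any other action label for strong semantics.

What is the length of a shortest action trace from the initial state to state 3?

Answer: 3

Analysis:
Layered search for 3:
  Layer 0: {0}
  Layer 1: {1}
  Layer 2: {4,7,8}
  Layer 3: {3,6}
depth(3)=3, e.g. a·a·tau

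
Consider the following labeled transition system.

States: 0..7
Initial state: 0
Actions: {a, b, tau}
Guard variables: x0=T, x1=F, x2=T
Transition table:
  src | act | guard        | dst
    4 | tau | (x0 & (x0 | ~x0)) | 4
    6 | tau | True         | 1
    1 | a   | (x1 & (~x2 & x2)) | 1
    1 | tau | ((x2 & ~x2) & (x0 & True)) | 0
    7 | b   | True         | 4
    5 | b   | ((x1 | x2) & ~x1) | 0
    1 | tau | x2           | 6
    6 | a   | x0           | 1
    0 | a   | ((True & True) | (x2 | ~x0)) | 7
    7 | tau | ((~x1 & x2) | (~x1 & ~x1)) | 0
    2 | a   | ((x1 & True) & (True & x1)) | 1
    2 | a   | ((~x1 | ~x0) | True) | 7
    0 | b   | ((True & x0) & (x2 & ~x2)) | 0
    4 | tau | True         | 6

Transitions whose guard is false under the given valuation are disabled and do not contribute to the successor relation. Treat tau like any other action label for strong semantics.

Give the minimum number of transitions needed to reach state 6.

Breadth-first toward 6:
  depth 0: {0}
  depth 1: {7}
  depth 2: {4}
  depth 3: {6}
first hit 6 at d=3 via a·b·tau

Answer: 3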